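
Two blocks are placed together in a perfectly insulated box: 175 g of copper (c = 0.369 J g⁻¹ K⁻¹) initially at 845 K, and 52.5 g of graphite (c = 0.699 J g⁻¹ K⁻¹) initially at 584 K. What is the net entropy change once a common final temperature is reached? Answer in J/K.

ΔS_total = 1.54 J/K

Energy balance: T_f = (m₁c₁T₁ + m₂c₂T₂)/(m₁c₁ + m₂c₂) = 750.42 K.
ΔS₁ = m₁c₁ ln(T_f/T₁) = 64.575 × ln(750.42/845) = -7.665 J/K.
ΔS₂ = m₂c₂ ln(T_f/T₂) = 36.6975 × ln(750.42/584) = 9.201 J/K.
ΔS_total = -7.665 + 9.201 = 1.54 J/K.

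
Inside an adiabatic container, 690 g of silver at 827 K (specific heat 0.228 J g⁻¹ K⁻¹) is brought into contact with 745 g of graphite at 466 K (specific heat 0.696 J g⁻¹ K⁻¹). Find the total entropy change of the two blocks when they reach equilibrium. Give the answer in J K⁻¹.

Energy balance: T_f = (m₁c₁T₁ + m₂c₂T₂)/(m₁c₁ + m₂c₂) = 550.03 K.
ΔS₁ = m₁c₁ ln(T_f/T₁) = 157.32 × ln(550.03/827) = -64.16 J/K.
ΔS₂ = m₂c₂ ln(T_f/T₂) = 518.52 × ln(550.03/466) = 85.97 J/K.
ΔS_total = -64.16 + 85.97 = 21.8 J/K.

ΔS_total = 21.8 J/K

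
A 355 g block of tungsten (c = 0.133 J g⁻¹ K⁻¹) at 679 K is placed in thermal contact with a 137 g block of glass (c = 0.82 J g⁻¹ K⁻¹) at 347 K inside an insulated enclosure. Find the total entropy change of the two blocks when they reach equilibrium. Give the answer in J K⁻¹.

Energy balance: T_f = (m₁c₁T₁ + m₂c₂T₂)/(m₁c₁ + m₂c₂) = 445.24 K.
ΔS₁ = m₁c₁ ln(T_f/T₁) = 47.215 × ln(445.24/679) = -19.925 J/K.
ΔS₂ = m₂c₂ ln(T_f/T₂) = 112.34 × ln(445.24/347) = 28.006 J/K.
ΔS_total = -19.925 + 28.006 = 8.08 J/K.

ΔS_total = 8.08 J/K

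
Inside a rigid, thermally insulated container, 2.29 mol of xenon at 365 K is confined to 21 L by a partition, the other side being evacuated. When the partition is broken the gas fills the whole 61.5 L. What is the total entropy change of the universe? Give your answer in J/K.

For an ideal gas in free expansion Q = 0 and W = 0, so T is unchanged.
Entropy is a state function; using a reversible isothermal path, ΔS_gas = nR ln(V₂/V₁) = 2.29 × 8.314 × ln(61.5/21) = 20.5 J/K.
The insulated surroundings exchange no heat, so ΔS_surr = 0 and ΔS_universe = ΔS_gas.

ΔS_universe = 20.5 J/K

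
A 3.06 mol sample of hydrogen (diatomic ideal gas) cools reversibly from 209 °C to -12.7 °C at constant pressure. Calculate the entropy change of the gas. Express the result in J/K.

In kelvin: T₁ = 482.15 K, T₂ = 260.45 K. At constant pressure, ΔS = nC_p ln(T₂/T₁) with C_p = 7R/2 = 29.1 J mol⁻¹ K⁻¹.
ΔS = 3.06 × 29.1 × ln(260.45/482.15) = -54.8 J/K.

ΔS = -54.8 J/K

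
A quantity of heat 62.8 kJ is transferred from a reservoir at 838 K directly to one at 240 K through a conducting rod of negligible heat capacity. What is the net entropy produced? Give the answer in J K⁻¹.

ΔS_total = 187 J/K

ΔS_hot = −Q/T_H = −62800/838 = -74.94 J/K and ΔS_cold = +Q/T_C = 62800/240 = 261.7 J/K.
ΔS_total = -74.94 + 261.7 = 187 J/K, positive as the second law requires.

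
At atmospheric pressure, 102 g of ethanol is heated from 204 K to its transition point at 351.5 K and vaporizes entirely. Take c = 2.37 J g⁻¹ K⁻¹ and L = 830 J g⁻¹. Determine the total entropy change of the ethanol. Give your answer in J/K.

ΔS = 372 J/K

Warming step: ΔS₁ = m c ln(T_tr/T_i) = 102 × 2.37 × ln(351.5/204) = 131.5 J/K.
Phase change: ΔS₂ = +mL/T_tr = 102 × 830 / 351.5 = 240.9 J/K.
ΔS_total = (131.5) + (240.9) = 372 J/K.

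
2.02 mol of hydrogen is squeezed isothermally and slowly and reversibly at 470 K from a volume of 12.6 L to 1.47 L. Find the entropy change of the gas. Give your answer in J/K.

For an isothermal ideal gas ΔS_gas = nR ln(V₂/V₁) = 2.02 × 8.314 × ln(1.47/12.6) = -36.1 J/K.

ΔS_gas = -36.1 J/K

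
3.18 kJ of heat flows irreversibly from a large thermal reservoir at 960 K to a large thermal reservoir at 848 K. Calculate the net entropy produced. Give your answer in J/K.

ΔS_hot = −Q/T_H = −3180/960 = -3.312 J/K and ΔS_cold = +Q/T_C = 3180/848 = 3.75 J/K.
ΔS_total = -3.312 + 3.75 = 0.438 J/K, positive as the second law requires.

ΔS_total = 0.438 J/K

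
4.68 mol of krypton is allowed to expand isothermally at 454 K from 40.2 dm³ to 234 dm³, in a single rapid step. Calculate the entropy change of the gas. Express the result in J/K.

Entropy is a state function, so ΔS_gas depends only on the end states.
For an isothermal ideal gas ΔS_gas = nR ln(V₂/V₁) = 4.68 × 8.314 × ln(234/40.2) = 68.5 J/K.

ΔS_gas = 68.5 J/K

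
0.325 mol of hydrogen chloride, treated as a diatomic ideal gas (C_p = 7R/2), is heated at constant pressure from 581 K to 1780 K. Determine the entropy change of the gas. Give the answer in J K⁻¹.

At constant pressure, ΔS = nC_p ln(T₂/T₁) with C_p = 7R/2 = 29.1 J mol⁻¹ K⁻¹.
ΔS = 0.325 × 29.1 × ln(1780/581) = 10.6 J/K.

ΔS = 10.6 J/K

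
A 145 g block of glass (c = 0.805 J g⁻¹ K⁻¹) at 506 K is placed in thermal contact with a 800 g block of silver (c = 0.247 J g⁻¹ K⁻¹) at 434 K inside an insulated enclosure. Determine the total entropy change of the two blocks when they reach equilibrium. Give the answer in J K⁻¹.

ΔS_total = 0.875 J/K

Energy balance: T_f = (m₁c₁T₁ + m₂c₂T₂)/(m₁c₁ + m₂c₂) = 460.74 K.
ΔS₁ = m₁c₁ ln(T_f/T₁) = 116.725 × ln(460.74/506) = -10.938 J/K.
ΔS₂ = m₂c₂ ln(T_f/T₂) = 197.6 × ln(460.74/434) = 11.813 J/K.
ΔS_total = -10.938 + 11.813 = 0.875 J/K.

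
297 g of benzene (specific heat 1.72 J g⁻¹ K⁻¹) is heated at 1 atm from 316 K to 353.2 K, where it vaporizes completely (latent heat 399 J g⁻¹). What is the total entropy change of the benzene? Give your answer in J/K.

ΔS = 392 J/K

Warming step: ΔS₁ = m c ln(T_tr/T_i) = 297 × 1.72 × ln(353.2/316) = 56.85 J/K.
Phase change: ΔS₂ = +mL/T_tr = 297 × 399 / 353.2 = 335.5 J/K.
ΔS_total = (56.85) + (335.5) = 392 J/K.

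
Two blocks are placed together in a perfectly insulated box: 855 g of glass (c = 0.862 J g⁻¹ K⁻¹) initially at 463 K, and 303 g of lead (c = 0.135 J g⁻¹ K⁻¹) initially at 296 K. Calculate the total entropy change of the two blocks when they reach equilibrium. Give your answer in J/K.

Energy balance: T_f = (m₁c₁T₁ + m₂c₂T₂)/(m₁c₁ + m₂c₂) = 454.22 K.
ΔS₁ = m₁c₁ ln(T_f/T₁) = 737.01 × ln(454.22/463) = -14.113 J/K.
ΔS₂ = m₂c₂ ln(T_f/T₂) = 40.905 × ln(454.22/296) = 17.516 J/K.
ΔS_total = -14.113 + 17.516 = 3.4 J/K.

ΔS_total = 3.4 J/K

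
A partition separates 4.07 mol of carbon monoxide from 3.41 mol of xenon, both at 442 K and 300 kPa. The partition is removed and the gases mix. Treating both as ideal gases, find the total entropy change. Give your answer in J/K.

Mole fractions: x_A = 4.07/7.48 = 0.544, x_B = 0.456.
ΔS_mix = −R(n_A ln x_A + n_B ln x_B) = −8.314 × (4.07 ln 0.544 + 3.41 ln 0.456) = 42.9 J/K.

ΔS_mix = 42.9 J/K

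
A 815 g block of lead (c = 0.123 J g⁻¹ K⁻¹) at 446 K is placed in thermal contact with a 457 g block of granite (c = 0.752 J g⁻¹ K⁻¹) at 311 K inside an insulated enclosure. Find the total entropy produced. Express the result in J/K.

ΔS_total = 5.37 J/K

Energy balance: T_f = (m₁c₁T₁ + m₂c₂T₂)/(m₁c₁ + m₂c₂) = 341.49 K.
ΔS₁ = m₁c₁ ln(T_f/T₁) = 100.245 × ln(341.49/446) = -26.77 J/K.
ΔS₂ = m₂c₂ ln(T_f/T₂) = 343.664 × ln(341.49/311) = 32.14 J/K.
ΔS_total = -26.77 + 32.14 = 5.37 J/K.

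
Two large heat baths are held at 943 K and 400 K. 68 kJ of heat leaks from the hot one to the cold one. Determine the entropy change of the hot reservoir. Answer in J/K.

The hot reservoir loses heat Q, so ΔS_hot = −Q/T_H = −68000/943 = -72.1 J/K.

ΔS_hot = -72.1 J/K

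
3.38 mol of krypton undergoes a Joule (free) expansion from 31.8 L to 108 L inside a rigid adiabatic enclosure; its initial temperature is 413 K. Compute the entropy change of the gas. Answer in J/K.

ΔS_gas = 34.4 J/K

No heat is exchanged and no work is done, so the ideal-gas temperature stays constant.
Entropy is a state function; using a reversible isothermal path, ΔS_gas = nR ln(V₂/V₁) = 3.38 × 8.314 × ln(108/31.8) = 34.4 J/K.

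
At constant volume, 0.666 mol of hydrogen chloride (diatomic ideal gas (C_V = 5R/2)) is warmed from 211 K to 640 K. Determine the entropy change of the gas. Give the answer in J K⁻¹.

ΔS = 15.4 J/K

At constant volume, ΔS = nC_V ln(T₂/T₁) with C_V = 5R/2 = 20.79 J mol⁻¹ K⁻¹.
ΔS = 0.666 × 20.79 × ln(640/211) = 15.4 J/K.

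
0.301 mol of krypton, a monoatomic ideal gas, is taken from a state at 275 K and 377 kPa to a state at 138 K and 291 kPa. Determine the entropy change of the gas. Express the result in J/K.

ΔS = nC_p ln(T₂/T₁) − nR ln(P₂/P₁), with C_p = 5R/2 = 20.79 J mol⁻¹ K⁻¹ for a monoatomic ideal gas.
ΔS = 0.301 × [20.79 × ln(138/275) − 8.314 × ln(291/377)] = -3.67 J/K.

ΔS = -3.67 J/K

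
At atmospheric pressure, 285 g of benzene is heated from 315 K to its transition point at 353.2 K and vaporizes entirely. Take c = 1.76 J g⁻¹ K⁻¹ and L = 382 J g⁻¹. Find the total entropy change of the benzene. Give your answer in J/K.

ΔS = 366 J/K

Warming step: ΔS₁ = m c ln(T_tr/T_i) = 285 × 1.76 × ln(353.2/315) = 57.41 J/K.
Phase change: ΔS₂ = +mL/T_tr = 285 × 382 / 353.2 = 308.2 J/K.
ΔS_total = (57.41) + (308.2) = 366 J/K.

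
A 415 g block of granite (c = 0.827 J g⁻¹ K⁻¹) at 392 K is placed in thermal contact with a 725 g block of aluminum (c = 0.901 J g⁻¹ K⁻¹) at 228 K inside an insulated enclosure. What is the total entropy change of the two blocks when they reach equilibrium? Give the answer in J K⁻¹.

Energy balance: T_f = (m₁c₁T₁ + m₂c₂T₂)/(m₁c₁ + m₂c₂) = 284.49 K.
ΔS₁ = m₁c₁ ln(T_f/T₁) = 343.205 × ln(284.49/392) = -110 J/K.
ΔS₂ = m₂c₂ ln(T_f/T₂) = 653.225 × ln(284.49/228) = 144.6 J/K.
ΔS_total = -110 + 144.6 = 34.6 J/K.

ΔS_total = 34.6 J/K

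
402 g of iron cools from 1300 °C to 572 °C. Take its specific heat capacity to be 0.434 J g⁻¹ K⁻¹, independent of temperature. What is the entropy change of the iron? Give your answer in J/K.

In kelvin: T₁ = 1573.15 K, T₂ = 845.15 K. ΔS = ∫dQ_rev/T = m c ln(T₂/T₁) = 402 × 0.434 × ln(845.15/1573.15) = -108 J/K.

ΔS = -108 J/K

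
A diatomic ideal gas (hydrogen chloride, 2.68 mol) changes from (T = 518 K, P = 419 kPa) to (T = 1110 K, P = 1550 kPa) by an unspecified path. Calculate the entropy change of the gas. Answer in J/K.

ΔS = nC_p ln(T₂/T₁) − nR ln(P₂/P₁), with C_p = 7R/2 = 29.1 J mol⁻¹ K⁻¹ for a diatomic ideal gas.
ΔS = 2.68 × [29.1 × ln(1110/518) − 8.314 × ln(1550/419)] = 30.3 J/K.

ΔS = 30.3 J/K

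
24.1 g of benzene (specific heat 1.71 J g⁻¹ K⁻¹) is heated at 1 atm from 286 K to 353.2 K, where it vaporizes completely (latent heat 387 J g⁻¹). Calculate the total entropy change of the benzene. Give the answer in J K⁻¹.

Warming step: ΔS₁ = m c ln(T_tr/T_i) = 24.1 × 1.71 × ln(353.2/286) = 8.697 J/K.
Phase change: ΔS₂ = +mL/T_tr = 24.1 × 387 / 353.2 = 26.41 J/K.
ΔS_total = (8.697) + (26.41) = 35.1 J/K.

ΔS = 35.1 J/K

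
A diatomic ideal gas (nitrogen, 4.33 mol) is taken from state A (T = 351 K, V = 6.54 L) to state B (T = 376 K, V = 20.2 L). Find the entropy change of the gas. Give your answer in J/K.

Entropy is a state function: ΔS = nC_V ln(T₂/T₁) + nR ln(V₂/V₁), with C_V = 5R/2 = 20.79 J mol⁻¹ K⁻¹ for a diatomic ideal gas.
ΔS = 4.33 × [20.79 × ln(376/351) + 8.314 × ln(20.2/6.54)] = 46.8 J/K.

ΔS = 46.8 J/K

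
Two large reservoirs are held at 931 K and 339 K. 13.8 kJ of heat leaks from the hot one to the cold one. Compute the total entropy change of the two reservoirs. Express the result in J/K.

ΔS_hot = −Q/T_H = −13800/931 = -14.82 J/K and ΔS_cold = +Q/T_C = 13800/339 = 40.71 J/K.
ΔS_total = -14.82 + 40.71 = 25.9 J/K, positive as the second law requires.

ΔS_total = 25.9 J/K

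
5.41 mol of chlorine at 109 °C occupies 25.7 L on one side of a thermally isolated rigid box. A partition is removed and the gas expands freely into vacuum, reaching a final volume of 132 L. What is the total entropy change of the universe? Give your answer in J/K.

ΔS_universe = 73.6 J/K

No heat is exchanged and no work is done, so the ideal-gas temperature stays constant.
Entropy is a state function; using a reversible isothermal path, ΔS_gas = nR ln(V₂/V₁) = 5.41 × 8.314 × ln(132/25.7) = 73.6 J/K.
The insulated surroundings exchange no heat, so ΔS_surr = 0 and ΔS_universe = ΔS_gas.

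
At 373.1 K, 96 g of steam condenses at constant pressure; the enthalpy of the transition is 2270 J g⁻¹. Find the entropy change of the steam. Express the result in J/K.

ΔS = -584 J/K

Heat released by the substance: Q = −mL = −96 × 2270 = −217920 J.
At constant T, ΔS = Q_rev/T = −217920 / 373.1 = -584 J/K.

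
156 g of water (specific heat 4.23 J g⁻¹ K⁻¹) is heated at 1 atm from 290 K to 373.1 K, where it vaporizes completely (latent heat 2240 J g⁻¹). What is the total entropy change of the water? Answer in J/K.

ΔS = 1100 J/K

Warming step: ΔS₁ = m c ln(T_tr/T_i) = 156 × 4.23 × ln(373.1/290) = 166.3 J/K.
Phase change: ΔS₂ = +mL/T_tr = 156 × 2240 / 373.1 = 936.6 J/K.
ΔS_total = (166.3) + (936.6) = 1100 J/K.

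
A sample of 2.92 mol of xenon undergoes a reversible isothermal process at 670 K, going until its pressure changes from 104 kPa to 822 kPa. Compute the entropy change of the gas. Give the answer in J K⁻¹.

For an isothermal ideal gas ΔS_gas = nR ln(P₁/P₂) = 2.92 × 8.314 × ln(104/822) = -50.2 J/K.

ΔS_gas = -50.2 J/K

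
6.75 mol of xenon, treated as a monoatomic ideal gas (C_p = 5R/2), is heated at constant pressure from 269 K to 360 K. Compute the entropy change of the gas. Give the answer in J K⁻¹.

At constant pressure, ΔS = nC_p ln(T₂/T₁) with C_p = 5R/2 = 20.79 J mol⁻¹ K⁻¹.
ΔS = 6.75 × 20.79 × ln(360/269) = 40.9 J/K.

ΔS = 40.9 J/K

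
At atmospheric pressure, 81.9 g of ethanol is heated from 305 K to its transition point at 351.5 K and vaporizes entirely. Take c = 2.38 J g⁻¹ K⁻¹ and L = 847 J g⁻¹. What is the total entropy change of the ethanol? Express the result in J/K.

ΔS = 225 J/K

Warming step: ΔS₁ = m c ln(T_tr/T_i) = 81.9 × 2.38 × ln(351.5/305) = 27.66 J/K.
Phase change: ΔS₂ = +mL/T_tr = 81.9 × 847 / 351.5 = 197.4 J/K.
ΔS_total = (27.66) + (197.4) = 225 J/K.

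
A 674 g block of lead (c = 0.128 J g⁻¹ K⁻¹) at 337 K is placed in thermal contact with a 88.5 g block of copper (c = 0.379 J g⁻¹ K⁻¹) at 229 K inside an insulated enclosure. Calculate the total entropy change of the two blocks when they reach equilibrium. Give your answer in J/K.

ΔS_total = 1.7 J/K

Energy balance: T_f = (m₁c₁T₁ + m₂c₂T₂)/(m₁c₁ + m₂c₂) = 306.77 K.
ΔS₁ = m₁c₁ ln(T_f/T₁) = 86.272 × ln(306.77/337) = -8.109 J/K.
ΔS₂ = m₂c₂ ln(T_f/T₂) = 33.5415 × ln(306.77/229) = 9.806 J/K.
ΔS_total = -8.109 + 9.806 = 1.7 J/K.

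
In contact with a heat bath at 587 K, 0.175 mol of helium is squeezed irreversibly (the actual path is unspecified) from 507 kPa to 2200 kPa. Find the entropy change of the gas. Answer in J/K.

Entropy is a state function, so ΔS_gas depends only on the end states.
For an isothermal ideal gas ΔS_gas = nR ln(P₁/P₂) = 0.175 × 8.314 × ln(507/2200) = -2.14 J/K.

ΔS_gas = -2.14 J/K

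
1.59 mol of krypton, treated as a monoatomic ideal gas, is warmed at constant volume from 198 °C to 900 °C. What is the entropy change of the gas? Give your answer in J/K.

In kelvin: T₁ = 471.15 K, T₂ = 1173.15 K. At constant volume, ΔS = nC_V ln(T₂/T₁) with C_V = 3R/2 = 12.47 J mol⁻¹ K⁻¹.
ΔS = 1.59 × 12.47 × ln(1173.15/471.15) = 18.1 J/K.

ΔS = 18.1 J/K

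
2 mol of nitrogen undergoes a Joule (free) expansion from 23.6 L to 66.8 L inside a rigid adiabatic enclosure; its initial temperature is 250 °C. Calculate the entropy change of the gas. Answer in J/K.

ΔS_gas = 17.3 J/K

For an ideal gas in free expansion Q = 0 and W = 0, so T is unchanged.
Entropy is a state function; using a reversible isothermal path, ΔS_gas = nR ln(V₂/V₁) = 2 × 8.314 × ln(66.8/23.6) = 17.3 J/K.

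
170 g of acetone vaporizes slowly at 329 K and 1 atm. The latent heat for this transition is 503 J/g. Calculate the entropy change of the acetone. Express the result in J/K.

ΔS = 260 J/K

Heat absorbed by the substance: Q = mL = 170 × 503 = 85510 J.
At constant T, ΔS = Q_rev/T = 85510 / 329 = 260 J/K.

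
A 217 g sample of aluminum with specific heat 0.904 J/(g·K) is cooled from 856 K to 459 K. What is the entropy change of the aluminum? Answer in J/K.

ΔS = ∫dQ_rev/T = m c ln(T₂/T₁) = 217 × 0.904 × ln(459/856) = -122 J/K.

ΔS = -122 J/K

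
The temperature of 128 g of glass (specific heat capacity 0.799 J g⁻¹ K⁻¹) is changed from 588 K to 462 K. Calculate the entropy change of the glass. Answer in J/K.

ΔS = ∫dQ_rev/T = m c ln(T₂/T₁) = 128 × 0.799 × ln(462/588) = -24.7 J/K.

ΔS = -24.7 J/K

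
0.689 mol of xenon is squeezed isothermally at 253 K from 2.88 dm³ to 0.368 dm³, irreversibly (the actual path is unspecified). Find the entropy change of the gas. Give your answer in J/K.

ΔS_gas = -11.8 J/K

Entropy is a state function, so ΔS_gas depends only on the end states.
For an isothermal ideal gas ΔS_gas = nR ln(V₂/V₁) = 0.689 × 8.314 × ln(0.368/2.88) = -11.8 J/K.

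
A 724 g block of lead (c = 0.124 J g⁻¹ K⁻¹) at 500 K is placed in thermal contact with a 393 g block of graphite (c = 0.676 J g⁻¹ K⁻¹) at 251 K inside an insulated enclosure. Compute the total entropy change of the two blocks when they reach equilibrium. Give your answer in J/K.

ΔS_total = 17.6 J/K

Energy balance: T_f = (m₁c₁T₁ + m₂c₂T₂)/(m₁c₁ + m₂c₂) = 313.89 K.
ΔS₁ = m₁c₁ ln(T_f/T₁) = 89.776 × ln(313.89/500) = -41.8 J/K.
ΔS₂ = m₂c₂ ln(T_f/T₂) = 265.668 × ln(313.89/251) = 59.4 J/K.
ΔS_total = -41.8 + 59.4 = 17.6 J/K.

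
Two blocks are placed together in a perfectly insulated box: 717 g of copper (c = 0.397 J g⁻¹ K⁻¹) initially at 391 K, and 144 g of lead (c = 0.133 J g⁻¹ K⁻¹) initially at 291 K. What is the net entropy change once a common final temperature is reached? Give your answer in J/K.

Energy balance: T_f = (m₁c₁T₁ + m₂c₂T₂)/(m₁c₁ + m₂c₂) = 384.7 K.
ΔS₁ = m₁c₁ ln(T_f/T₁) = 284.649 × ln(384.7/391) = -4.627 J/K.
ΔS₂ = m₂c₂ ln(T_f/T₂) = 19.152 × ln(384.7/291) = 5.346 J/K.
ΔS_total = -4.627 + 5.346 = 0.719 J/K.

ΔS_total = 0.719 J/K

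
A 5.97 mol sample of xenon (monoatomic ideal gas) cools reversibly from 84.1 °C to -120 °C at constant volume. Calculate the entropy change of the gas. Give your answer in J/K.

In kelvin: T₁ = 357.25 K, T₂ = 153.15 K. At constant volume, ΔS = nC_V ln(T₂/T₁) with C_V = 3R/2 = 12.47 J mol⁻¹ K⁻¹.
ΔS = 5.97 × 12.47 × ln(153.15/357.25) = -63.1 J/K.

ΔS = -63.1 J/K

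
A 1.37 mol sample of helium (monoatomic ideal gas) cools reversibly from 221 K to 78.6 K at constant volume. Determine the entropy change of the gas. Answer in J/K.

ΔS = -17.7 J/K

At constant volume, ΔS = nC_V ln(T₂/T₁) with C_V = 3R/2 = 12.47 J mol⁻¹ K⁻¹.
ΔS = 1.37 × 12.47 × ln(78.6/221) = -17.7 J/K.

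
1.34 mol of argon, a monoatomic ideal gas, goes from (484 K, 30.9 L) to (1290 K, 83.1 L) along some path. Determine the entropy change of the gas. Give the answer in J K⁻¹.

ΔS = 27.4 J/K

Entropy is a state function: ΔS = nC_V ln(T₂/T₁) + nR ln(V₂/V₁), with C_V = 3R/2 = 12.47 J mol⁻¹ K⁻¹ for a monoatomic ideal gas.
ΔS = 1.34 × [12.47 × ln(1290/484) + 8.314 × ln(83.1/30.9)] = 27.4 J/K.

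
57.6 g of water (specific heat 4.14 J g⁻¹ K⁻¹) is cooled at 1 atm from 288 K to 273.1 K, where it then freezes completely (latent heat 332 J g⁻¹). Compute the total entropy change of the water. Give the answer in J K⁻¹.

ΔS = -82.7 J/K

Cooling step: ΔS₁ = m c ln(T_tr/T_i) = 57.6 × 4.14 × ln(273.1/288) = -12.67 J/K.
Phase change: ΔS₂ = −mL/T_tr = −57.6 × 332 / 273.1 = -70.02 J/K.
ΔS_total = (-12.67) + (-70.02) = -82.7 J/K.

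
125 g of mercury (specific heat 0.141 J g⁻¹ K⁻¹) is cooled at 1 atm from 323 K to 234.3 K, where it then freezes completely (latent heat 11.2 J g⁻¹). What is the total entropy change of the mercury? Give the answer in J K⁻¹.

Cooling step: ΔS₁ = m c ln(T_tr/T_i) = 125 × 0.141 × ln(234.3/323) = -5.659 J/K.
Phase change: ΔS₂ = −mL/T_tr = −125 × 11.2 / 234.3 = -5.975 J/K.
ΔS_total = (-5.659) + (-5.975) = -11.6 J/K.

ΔS = -11.6 J/K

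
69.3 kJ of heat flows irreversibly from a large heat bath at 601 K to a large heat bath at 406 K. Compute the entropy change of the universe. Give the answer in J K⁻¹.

ΔS_total = 55.4 J/K

ΔS_hot = −Q/T_H = −69300/601 = -115.3 J/K and ΔS_cold = +Q/T_C = 69300/406 = 170.7 J/K.
ΔS_total = -115.3 + 170.7 = 55.4 J/K, positive as the second law requires.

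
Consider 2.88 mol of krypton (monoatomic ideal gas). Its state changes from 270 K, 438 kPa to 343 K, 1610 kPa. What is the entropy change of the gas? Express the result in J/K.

ΔS = -16.8 J/K

ΔS = nC_p ln(T₂/T₁) − nR ln(P₂/P₁), with C_p = 5R/2 = 20.79 J mol⁻¹ K⁻¹ for a monoatomic ideal gas.
ΔS = 2.88 × [20.79 × ln(343/270) − 8.314 × ln(1610/438)] = -16.8 J/K.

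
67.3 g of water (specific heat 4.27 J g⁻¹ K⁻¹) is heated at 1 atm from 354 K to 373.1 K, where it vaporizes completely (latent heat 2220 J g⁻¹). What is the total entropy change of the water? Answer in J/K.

ΔS = 416 J/K

Warming step: ΔS₁ = m c ln(T_tr/T_i) = 67.3 × 4.27 × ln(373.1/354) = 15.1 J/K.
Phase change: ΔS₂ = +mL/T_tr = 67.3 × 2220 / 373.1 = 400.4 J/K.
ΔS_total = (15.1) + (400.4) = 416 J/K.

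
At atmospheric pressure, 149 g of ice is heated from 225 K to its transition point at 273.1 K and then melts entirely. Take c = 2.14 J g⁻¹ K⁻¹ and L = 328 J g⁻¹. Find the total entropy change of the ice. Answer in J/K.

Warming step: ΔS₁ = m c ln(T_tr/T_i) = 149 × 2.14 × ln(273.1/225) = 61.78 J/K.
Phase change: ΔS₂ = +mL/T_tr = 149 × 328 / 273.1 = 179 J/K.
ΔS_total = (61.78) + (179) = 241 J/K.

ΔS = 241 J/K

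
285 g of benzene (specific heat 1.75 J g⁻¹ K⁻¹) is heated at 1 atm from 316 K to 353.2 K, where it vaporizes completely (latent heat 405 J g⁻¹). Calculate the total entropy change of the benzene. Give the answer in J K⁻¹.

Warming step: ΔS₁ = m c ln(T_tr/T_i) = 285 × 1.75 × ln(353.2/316) = 55.51 J/K.
Phase change: ΔS₂ = +mL/T_tr = 285 × 405 / 353.2 = 326.8 J/K.
ΔS_total = (55.51) + (326.8) = 382 J/K.

ΔS = 382 J/K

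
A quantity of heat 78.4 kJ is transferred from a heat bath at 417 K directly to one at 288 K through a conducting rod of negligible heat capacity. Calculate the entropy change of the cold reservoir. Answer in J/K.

The cold reservoir gains heat Q, so ΔS_cold = +Q/T_C = 78400/288 = 272 J/K.

ΔS_cold = 272 J/K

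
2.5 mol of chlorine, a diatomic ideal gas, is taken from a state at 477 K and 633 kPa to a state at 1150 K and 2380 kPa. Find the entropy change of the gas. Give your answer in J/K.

ΔS = 36.5 J/K

ΔS = nC_p ln(T₂/T₁) − nR ln(P₂/P₁), with C_p = 7R/2 = 29.1 J mol⁻¹ K⁻¹ for a diatomic ideal gas.
ΔS = 2.5 × [29.1 × ln(1150/477) − 8.314 × ln(2380/633)] = 36.5 J/K.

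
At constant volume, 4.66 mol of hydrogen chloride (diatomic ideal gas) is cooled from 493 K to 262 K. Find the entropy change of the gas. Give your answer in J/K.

At constant volume, ΔS = nC_V ln(T₂/T₁) with C_V = 5R/2 = 20.79 J mol⁻¹ K⁻¹.
ΔS = 4.66 × 20.79 × ln(262/493) = -61.2 J/K.

ΔS = -61.2 J/K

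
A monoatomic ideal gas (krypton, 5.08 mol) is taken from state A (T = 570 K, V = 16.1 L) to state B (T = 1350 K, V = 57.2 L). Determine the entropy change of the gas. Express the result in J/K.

ΔS = 108 J/K

Entropy is a state function: ΔS = nC_V ln(T₂/T₁) + nR ln(V₂/V₁), with C_V = 3R/2 = 12.47 J mol⁻¹ K⁻¹ for a monoatomic ideal gas.
ΔS = 5.08 × [12.47 × ln(1350/570) + 8.314 × ln(57.2/16.1)] = 108 J/K.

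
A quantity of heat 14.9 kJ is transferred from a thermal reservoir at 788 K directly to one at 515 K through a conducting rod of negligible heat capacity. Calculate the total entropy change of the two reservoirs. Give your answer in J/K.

ΔS_hot = −Q/T_H = −14900/788 = -18.91 J/K and ΔS_cold = +Q/T_C = 14900/515 = 28.93 J/K.
ΔS_total = -18.91 + 28.93 = 10 J/K, positive as the second law requires.

ΔS_total = 10 J/K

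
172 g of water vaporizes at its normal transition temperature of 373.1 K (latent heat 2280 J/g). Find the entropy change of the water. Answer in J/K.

Heat absorbed by the substance: Q = mL = 172 × 2280 = 392160 J.
At constant T, ΔS = Q_rev/T = 392160 / 373.1 = 1050 J/K.

ΔS = 1050 J/K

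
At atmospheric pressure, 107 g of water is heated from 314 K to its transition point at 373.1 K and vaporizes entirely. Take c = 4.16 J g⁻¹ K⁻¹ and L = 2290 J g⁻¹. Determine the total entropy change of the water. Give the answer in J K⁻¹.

ΔS = 734 J/K

Warming step: ΔS₁ = m c ln(T_tr/T_i) = 107 × 4.16 × ln(373.1/314) = 76.762 J/K.
Phase change: ΔS₂ = +mL/T_tr = 107 × 2290 / 373.1 = 656.74 J/K.
ΔS_total = (76.762) + (656.74) = 734 J/K.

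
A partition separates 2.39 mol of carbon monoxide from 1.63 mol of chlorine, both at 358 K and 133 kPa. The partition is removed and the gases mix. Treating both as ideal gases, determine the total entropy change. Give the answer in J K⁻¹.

Mole fractions: x_A = 2.39/4.02 = 0.595, x_B = 0.405.
ΔS_mix = −R(n_A ln x_A + n_B ln x_B) = −8.314 × (2.39 ln 0.595 + 1.63 ln 0.405) = 22.6 J/K.

ΔS_mix = 22.6 J/K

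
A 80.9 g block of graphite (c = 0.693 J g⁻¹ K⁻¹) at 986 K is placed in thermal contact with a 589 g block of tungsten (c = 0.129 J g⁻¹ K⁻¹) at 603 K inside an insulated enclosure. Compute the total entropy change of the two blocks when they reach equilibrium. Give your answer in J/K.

Energy balance: T_f = (m₁c₁T₁ + m₂c₂T₂)/(m₁c₁ + m₂c₂) = 765.61 K.
ΔS₁ = m₁c₁ ln(T_f/T₁) = 56.0637 × ln(765.61/986) = -14.18 J/K.
ΔS₂ = m₂c₂ ln(T_f/T₂) = 75.981 × ln(765.61/603) = 18.14 J/K.
ΔS_total = -14.18 + 18.14 = 3.96 J/K.

ΔS_total = 3.96 J/K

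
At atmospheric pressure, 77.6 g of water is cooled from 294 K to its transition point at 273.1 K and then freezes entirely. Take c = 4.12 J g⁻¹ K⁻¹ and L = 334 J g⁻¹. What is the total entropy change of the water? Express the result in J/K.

Cooling step: ΔS₁ = m c ln(T_tr/T_i) = 77.6 × 4.12 × ln(273.1/294) = -23.58 J/K.
Phase change: ΔS₂ = −mL/T_tr = −77.6 × 334 / 273.1 = -94.9 J/K.
ΔS_total = (-23.58) + (-94.9) = -118 J/K.

ΔS = -118 J/K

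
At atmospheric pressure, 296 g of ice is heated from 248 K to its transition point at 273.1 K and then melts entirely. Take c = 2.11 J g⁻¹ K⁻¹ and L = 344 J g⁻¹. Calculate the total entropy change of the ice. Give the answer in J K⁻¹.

Warming step: ΔS₁ = m c ln(T_tr/T_i) = 296 × 2.11 × ln(273.1/248) = 60.21 J/K.
Phase change: ΔS₂ = +mL/T_tr = 296 × 344 / 273.1 = 372.8 J/K.
ΔS_total = (60.21) + (372.8) = 433 J/K.

ΔS = 433 J/K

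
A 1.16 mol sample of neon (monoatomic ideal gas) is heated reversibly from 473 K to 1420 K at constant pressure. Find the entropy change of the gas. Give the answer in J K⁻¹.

ΔS = 26.5 J/K

At constant pressure, ΔS = nC_p ln(T₂/T₁) with C_p = 5R/2 = 20.79 J mol⁻¹ K⁻¹.
ΔS = 1.16 × 20.79 × ln(1420/473) = 26.5 J/K.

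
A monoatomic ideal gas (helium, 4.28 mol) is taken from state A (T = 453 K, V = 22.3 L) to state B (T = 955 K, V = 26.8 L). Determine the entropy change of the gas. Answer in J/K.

ΔS = 46.3 J/K

Entropy is a state function: ΔS = nC_V ln(T₂/T₁) + nR ln(V₂/V₁), with C_V = 3R/2 = 12.47 J mol⁻¹ K⁻¹ for a monoatomic ideal gas.
ΔS = 4.28 × [12.47 × ln(955/453) + 8.314 × ln(26.8/22.3)] = 46.3 J/K.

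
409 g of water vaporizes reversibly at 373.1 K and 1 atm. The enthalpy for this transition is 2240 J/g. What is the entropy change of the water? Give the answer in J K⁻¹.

Heat absorbed by the substance: Q = mL = 409 × 2240 = 916160 J.
At constant T, ΔS = Q_rev/T = 916160 / 373.1 = 2460 J/K.

ΔS = 2460 J/K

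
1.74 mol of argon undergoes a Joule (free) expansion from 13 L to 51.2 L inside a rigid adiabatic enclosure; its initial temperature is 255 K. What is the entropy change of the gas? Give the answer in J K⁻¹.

No heat is exchanged and no work is done, so the ideal-gas temperature stays constant.
Entropy is a state function; using a reversible isothermal path, ΔS_gas = nR ln(V₂/V₁) = 1.74 × 8.314 × ln(51.2/13) = 19.8 J/K.

ΔS_gas = 19.8 J/K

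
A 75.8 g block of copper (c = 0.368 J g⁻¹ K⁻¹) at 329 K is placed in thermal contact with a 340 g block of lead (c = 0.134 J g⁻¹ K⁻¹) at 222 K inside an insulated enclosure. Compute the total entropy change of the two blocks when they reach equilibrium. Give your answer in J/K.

Energy balance: T_f = (m₁c₁T₁ + m₂c₂T₂)/(m₁c₁ + m₂c₂) = 262.63 K.
ΔS₁ = m₁c₁ ln(T_f/T₁) = 27.8944 × ln(262.63/329) = -6.285 J/K.
ΔS₂ = m₂c₂ ln(T_f/T₂) = 45.56 × ln(262.63/222) = 7.658 J/K.
ΔS_total = -6.285 + 7.658 = 1.37 J/K.

ΔS_total = 1.37 J/K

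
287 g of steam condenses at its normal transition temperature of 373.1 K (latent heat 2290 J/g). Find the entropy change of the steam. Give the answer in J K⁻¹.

ΔS = -1760 J/K

Heat released by the substance: Q = −mL = −287 × 2290 = −657230 J.
At constant T, ΔS = Q_rev/T = −657230 / 373.1 = -1760 J/K.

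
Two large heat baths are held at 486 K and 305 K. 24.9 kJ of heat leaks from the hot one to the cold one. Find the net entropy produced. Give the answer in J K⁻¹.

ΔS_hot = −Q/T_H = −24900/486 = -51.23 J/K and ΔS_cold = +Q/T_C = 24900/305 = 81.64 J/K.
ΔS_total = -51.23 + 81.64 = 30.4 J/K, positive as the second law requires.

ΔS_total = 30.4 J/K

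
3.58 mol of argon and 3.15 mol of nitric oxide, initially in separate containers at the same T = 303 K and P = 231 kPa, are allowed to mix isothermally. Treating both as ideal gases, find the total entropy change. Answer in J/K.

ΔS_mix = 38.7 J/K

Mole fractions: x_A = 3.58/6.73 = 0.532, x_B = 0.468.
ΔS_mix = −R(n_A ln x_A + n_B ln x_B) = −8.314 × (3.58 ln 0.532 + 3.15 ln 0.468) = 38.7 J/K.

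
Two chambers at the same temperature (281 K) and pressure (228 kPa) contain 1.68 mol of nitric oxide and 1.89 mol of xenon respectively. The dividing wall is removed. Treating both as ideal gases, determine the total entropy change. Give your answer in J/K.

ΔS_mix = 20.5 J/K

Mole fractions: x_A = 1.68/3.57 = 0.471, x_B = 0.529.
ΔS_mix = −R(n_A ln x_A + n_B ln x_B) = −8.314 × (1.68 ln 0.471 + 1.89 ln 0.529) = 20.5 J/K.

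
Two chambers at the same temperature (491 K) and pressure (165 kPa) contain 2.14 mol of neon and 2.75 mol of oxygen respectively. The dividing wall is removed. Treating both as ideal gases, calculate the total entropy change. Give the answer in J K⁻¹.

ΔS_mix = 27.9 J/K

Mole fractions: x_A = 2.14/4.89 = 0.438, x_B = 0.562.
ΔS_mix = −R(n_A ln x_A + n_B ln x_B) = −8.314 × (2.14 ln 0.438 + 2.75 ln 0.562) = 27.9 J/K.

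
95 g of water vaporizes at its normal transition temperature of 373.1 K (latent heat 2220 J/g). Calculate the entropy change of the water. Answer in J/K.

Heat absorbed by the substance: Q = mL = 95 × 2220 = 210900 J.
At constant T, ΔS = Q_rev/T = 210900 / 373.1 = 565 J/K.

ΔS = 565 J/K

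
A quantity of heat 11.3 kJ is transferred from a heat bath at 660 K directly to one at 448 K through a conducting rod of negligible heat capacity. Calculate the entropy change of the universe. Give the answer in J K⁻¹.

ΔS_total = 8.1 J/K

ΔS_hot = −Q/T_H = −11300/660 = -17.12 J/K and ΔS_cold = +Q/T_C = 11300/448 = 25.22 J/K.
ΔS_total = -17.12 + 25.22 = 8.1 J/K, positive as the second law requires.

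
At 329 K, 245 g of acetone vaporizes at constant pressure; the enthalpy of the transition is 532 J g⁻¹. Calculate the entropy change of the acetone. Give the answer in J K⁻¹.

Heat absorbed by the substance: Q = mL = 245 × 532 = 130340 J.
At constant T, ΔS = Q_rev/T = 130340 / 329 = 396 J/K.

ΔS = 396 J/K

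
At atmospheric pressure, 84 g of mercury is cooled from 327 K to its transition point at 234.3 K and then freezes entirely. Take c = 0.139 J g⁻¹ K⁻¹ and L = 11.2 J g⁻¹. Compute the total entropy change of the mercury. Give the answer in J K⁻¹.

ΔS = -7.91 J/K

Cooling step: ΔS₁ = m c ln(T_tr/T_i) = 84 × 0.139 × ln(234.3/327) = -3.892 J/K.
Phase change: ΔS₂ = −mL/T_tr = −84 × 11.2 / 234.3 = -4.015 J/K.
ΔS_total = (-3.892) + (-4.015) = -7.91 J/K.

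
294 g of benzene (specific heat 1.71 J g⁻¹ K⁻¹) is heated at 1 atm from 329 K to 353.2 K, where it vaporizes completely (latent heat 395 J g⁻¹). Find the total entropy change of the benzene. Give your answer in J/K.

ΔS = 364 J/K

Warming step: ΔS₁ = m c ln(T_tr/T_i) = 294 × 1.71 × ln(353.2/329) = 35.68 J/K.
Phase change: ΔS₂ = +mL/T_tr = 294 × 395 / 353.2 = 328.8 J/K.
ΔS_total = (35.68) + (328.8) = 364 J/K.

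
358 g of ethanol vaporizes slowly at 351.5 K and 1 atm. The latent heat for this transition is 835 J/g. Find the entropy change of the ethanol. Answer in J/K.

Heat absorbed by the substance: Q = mL = 358 × 835 = 298930 J.
At constant T, ΔS = Q_rev/T = 298930 / 351.5 = 850 J/K.

ΔS = 850 J/K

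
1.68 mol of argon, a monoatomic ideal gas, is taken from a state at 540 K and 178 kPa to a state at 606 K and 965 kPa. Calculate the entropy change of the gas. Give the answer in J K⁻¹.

ΔS = nC_p ln(T₂/T₁) − nR ln(P₂/P₁), with C_p = 5R/2 = 20.79 J mol⁻¹ K⁻¹ for a monoatomic ideal gas.
ΔS = 1.68 × [20.79 × ln(606/540) − 8.314 × ln(965/178)] = -19.6 J/K.

ΔS = -19.6 J/K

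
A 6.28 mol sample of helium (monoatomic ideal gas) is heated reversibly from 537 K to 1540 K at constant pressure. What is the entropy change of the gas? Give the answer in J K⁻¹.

At constant pressure, ΔS = nC_p ln(T₂/T₁) with C_p = 5R/2 = 20.79 J mol⁻¹ K⁻¹.
ΔS = 6.28 × 20.79 × ln(1540/537) = 138 J/K.

ΔS = 138 J/K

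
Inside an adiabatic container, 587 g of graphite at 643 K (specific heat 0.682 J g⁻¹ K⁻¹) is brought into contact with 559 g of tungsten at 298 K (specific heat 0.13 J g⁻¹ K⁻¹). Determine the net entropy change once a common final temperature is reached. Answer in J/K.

ΔS_total = 15.2 J/K

Energy balance: T_f = (m₁c₁T₁ + m₂c₂T₂)/(m₁c₁ + m₂c₂) = 590 K.
ΔS₁ = m₁c₁ ln(T_f/T₁) = 400.334 × ln(590/643) = -34.44 J/K.
ΔS₂ = m₂c₂ ln(T_f/T₂) = 72.67 × ln(590/298) = 49.64 J/K.
ΔS_total = -34.44 + 49.64 = 15.2 J/K.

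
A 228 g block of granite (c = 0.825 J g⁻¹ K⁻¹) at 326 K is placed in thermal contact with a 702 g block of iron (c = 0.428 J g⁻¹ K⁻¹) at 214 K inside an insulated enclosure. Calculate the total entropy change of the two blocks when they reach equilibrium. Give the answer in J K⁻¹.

ΔS_total = 10.5 J/K

Energy balance: T_f = (m₁c₁T₁ + m₂c₂T₂)/(m₁c₁ + m₂c₂) = 257.12 K.
ΔS₁ = m₁c₁ ln(T_f/T₁) = 188.1 × ln(257.12/326) = -44.65 J/K.
ΔS₂ = m₂c₂ ln(T_f/T₂) = 300.456 × ln(257.12/214) = 55.16 J/K.
ΔS_total = -44.65 + 55.16 = 10.5 J/K.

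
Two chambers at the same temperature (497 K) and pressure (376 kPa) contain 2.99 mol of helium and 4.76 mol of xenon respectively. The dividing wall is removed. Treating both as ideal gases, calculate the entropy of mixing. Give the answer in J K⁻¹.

ΔS_mix = 43 J/K

Mole fractions: x_A = 2.99/7.75 = 0.386, x_B = 0.614.
ΔS_mix = −R(n_A ln x_A + n_B ln x_B) = −8.314 × (2.99 ln 0.386 + 4.76 ln 0.614) = 43 J/K.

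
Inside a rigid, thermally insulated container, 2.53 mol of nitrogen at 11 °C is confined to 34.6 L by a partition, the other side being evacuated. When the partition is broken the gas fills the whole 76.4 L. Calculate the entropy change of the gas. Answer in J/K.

No heat is exchanged and no work is done, so the ideal-gas temperature stays constant.
Entropy is a state function; using a reversible isothermal path, ΔS_gas = nR ln(V₂/V₁) = 2.53 × 8.314 × ln(76.4/34.6) = 16.7 J/K.

ΔS_gas = 16.7 J/K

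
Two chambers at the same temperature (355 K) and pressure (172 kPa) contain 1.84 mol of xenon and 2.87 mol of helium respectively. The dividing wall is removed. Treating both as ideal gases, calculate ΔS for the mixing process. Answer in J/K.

ΔS_mix = 26.2 J/K

Mole fractions: x_A = 1.84/4.71 = 0.391, x_B = 0.609.
ΔS_mix = −R(n_A ln x_A + n_B ln x_B) = −8.314 × (1.84 ln 0.391 + 2.87 ln 0.609) = 26.2 J/K.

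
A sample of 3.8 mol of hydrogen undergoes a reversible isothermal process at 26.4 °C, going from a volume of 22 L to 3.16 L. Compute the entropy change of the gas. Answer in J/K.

For an isothermal ideal gas ΔS_gas = nR ln(V₂/V₁) = 3.8 × 8.314 × ln(3.16/22) = -61.3 J/K.

ΔS_gas = -61.3 J/K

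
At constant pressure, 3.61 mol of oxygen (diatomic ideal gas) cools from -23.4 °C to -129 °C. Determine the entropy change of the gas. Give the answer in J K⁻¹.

In kelvin: T₁ = 249.75 K, T₂ = 144.15 K. At constant pressure, ΔS = nC_p ln(T₂/T₁) with C_p = 7R/2 = 29.1 J mol⁻¹ K⁻¹.
ΔS = 3.61 × 29.1 × ln(144.15/249.75) = -57.7 J/K.

ΔS = -57.7 J/K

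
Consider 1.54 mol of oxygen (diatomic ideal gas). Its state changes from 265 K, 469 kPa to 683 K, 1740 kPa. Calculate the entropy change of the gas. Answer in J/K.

ΔS = 25.6 J/K

ΔS = nC_p ln(T₂/T₁) − nR ln(P₂/P₁), with C_p = 7R/2 = 29.1 J mol⁻¹ K⁻¹ for a diatomic ideal gas.
ΔS = 1.54 × [29.1 × ln(683/265) − 8.314 × ln(1740/469)] = 25.6 J/K.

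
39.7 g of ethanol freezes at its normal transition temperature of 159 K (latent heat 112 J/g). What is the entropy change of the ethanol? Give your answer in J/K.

ΔS = -28 J/K

Heat released by the substance: Q = −mL = −39.7 × 112 = −4446.4 J.
At constant T, ΔS = Q_rev/T = −4446.4 / 159 = -28 J/K.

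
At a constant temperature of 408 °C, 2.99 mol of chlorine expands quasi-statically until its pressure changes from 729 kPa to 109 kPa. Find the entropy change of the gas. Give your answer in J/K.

For an isothermal ideal gas ΔS_gas = nR ln(P₁/P₂) = 2.99 × 8.314 × ln(729/109) = 47.2 J/K.

ΔS_gas = 47.2 J/K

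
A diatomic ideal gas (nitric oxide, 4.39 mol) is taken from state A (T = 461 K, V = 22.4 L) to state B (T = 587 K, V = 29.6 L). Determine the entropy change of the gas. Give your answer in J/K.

ΔS = 32.2 J/K

Entropy is a state function: ΔS = nC_V ln(T₂/T₁) + nR ln(V₂/V₁), with C_V = 5R/2 = 20.79 J mol⁻¹ K⁻¹ for a diatomic ideal gas.
ΔS = 4.39 × [20.79 × ln(587/461) + 8.314 × ln(29.6/22.4)] = 32.2 J/K.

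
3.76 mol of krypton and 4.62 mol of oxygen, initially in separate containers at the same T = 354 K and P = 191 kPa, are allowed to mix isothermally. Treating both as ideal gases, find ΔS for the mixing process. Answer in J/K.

ΔS_mix = 47.9 J/K

Mole fractions: x_A = 3.76/8.38 = 0.449, x_B = 0.551.
ΔS_mix = −R(n_A ln x_A + n_B ln x_B) = −8.314 × (3.76 ln 0.449 + 4.62 ln 0.551) = 47.9 J/K.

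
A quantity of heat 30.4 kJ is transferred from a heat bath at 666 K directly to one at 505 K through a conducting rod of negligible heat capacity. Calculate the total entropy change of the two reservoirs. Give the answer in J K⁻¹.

ΔS_hot = −Q/T_H = −30400/666 = -45.65 J/K and ΔS_cold = +Q/T_C = 30400/505 = 60.2 J/K.
ΔS_total = -45.65 + 60.2 = 14.6 J/K, positive as the second law requires.

ΔS_total = 14.6 J/K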